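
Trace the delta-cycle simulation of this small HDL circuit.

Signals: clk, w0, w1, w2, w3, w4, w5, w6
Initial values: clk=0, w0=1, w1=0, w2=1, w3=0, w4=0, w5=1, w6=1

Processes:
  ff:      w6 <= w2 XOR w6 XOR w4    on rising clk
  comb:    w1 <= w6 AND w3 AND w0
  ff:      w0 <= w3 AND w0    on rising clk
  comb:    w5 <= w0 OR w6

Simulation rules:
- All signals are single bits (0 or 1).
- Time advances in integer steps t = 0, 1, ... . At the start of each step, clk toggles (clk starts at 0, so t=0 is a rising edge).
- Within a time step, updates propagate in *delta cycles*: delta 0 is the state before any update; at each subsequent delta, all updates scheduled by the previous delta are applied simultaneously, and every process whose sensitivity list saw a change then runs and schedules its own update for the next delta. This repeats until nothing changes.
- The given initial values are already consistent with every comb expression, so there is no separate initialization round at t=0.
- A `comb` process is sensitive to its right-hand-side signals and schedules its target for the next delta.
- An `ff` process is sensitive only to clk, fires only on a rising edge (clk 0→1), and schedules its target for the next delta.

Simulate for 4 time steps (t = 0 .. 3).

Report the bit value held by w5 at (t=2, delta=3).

t0.Δ0 w2=1 w5=1 w4=0 w1=0 clk=0 w3=0 w6=1 w0=1
t0.Δ1 w2=1 w5=1 w4=0 w1=0 clk=1 w3=0 w6=1 w0=1
t0.Δ2 w2=1 w5=1 w4=0 w1=0 clk=1 w3=0 w6=0 w0=0
t0.Δ3 w2=1 w5=0 w4=0 w1=0 clk=1 w3=0 w6=0 w0=0
t1.Δ0 w2=1 w5=0 w4=0 w1=0 clk=1 w3=0 w6=0 w0=0
t1.Δ1 w2=1 w5=0 w4=0 w1=0 clk=0 w3=0 w6=0 w0=0
t2.Δ0 w2=1 w5=0 w4=0 w1=0 clk=0 w3=0 w6=0 w0=0
t2.Δ1 w2=1 w5=0 w4=0 w1=0 clk=1 w3=0 w6=0 w0=0
t2.Δ2 w2=1 w5=0 w4=0 w1=0 clk=1 w3=0 w6=1 w0=0
t2.Δ3 w2=1 w5=1 w4=0 w1=0 clk=1 w3=0 w6=1 w0=0
t3.Δ0 w2=1 w5=1 w4=0 w1=0 clk=1 w3=0 w6=1 w0=0
t3.Δ1 w2=1 w5=1 w4=0 w1=0 clk=0 w3=0 w6=1 w0=0

1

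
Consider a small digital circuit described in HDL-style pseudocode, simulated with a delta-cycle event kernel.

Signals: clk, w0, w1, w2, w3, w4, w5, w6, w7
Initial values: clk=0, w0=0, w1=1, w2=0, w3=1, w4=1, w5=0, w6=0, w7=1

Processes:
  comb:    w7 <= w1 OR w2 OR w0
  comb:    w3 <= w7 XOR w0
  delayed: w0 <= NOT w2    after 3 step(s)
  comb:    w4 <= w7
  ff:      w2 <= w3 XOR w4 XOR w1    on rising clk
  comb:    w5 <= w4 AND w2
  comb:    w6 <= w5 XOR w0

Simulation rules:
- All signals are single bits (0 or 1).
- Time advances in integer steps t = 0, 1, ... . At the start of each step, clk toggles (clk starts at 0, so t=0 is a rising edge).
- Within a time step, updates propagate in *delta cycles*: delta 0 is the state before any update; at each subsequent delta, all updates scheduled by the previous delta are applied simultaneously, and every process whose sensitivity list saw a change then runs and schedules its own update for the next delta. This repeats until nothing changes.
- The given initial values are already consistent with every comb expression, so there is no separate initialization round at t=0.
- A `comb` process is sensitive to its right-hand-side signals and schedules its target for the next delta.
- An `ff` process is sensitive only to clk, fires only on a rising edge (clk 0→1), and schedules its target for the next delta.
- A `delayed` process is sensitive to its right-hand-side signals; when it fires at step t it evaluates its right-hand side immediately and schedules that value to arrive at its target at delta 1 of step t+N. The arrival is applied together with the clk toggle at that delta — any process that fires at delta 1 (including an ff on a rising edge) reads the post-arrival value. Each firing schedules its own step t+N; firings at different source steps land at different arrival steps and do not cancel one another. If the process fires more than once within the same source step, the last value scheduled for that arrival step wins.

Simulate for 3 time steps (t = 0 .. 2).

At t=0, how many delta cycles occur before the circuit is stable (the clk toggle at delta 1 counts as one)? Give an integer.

4

t0.Δ0 w3=1 w0=0 w2=0 w1=1 w5=0 w6=0 w7=1 w4=1 clk=0
t0.Δ1 w3=1 w0=0 w2=0 w1=1 w5=0 w6=0 w7=1 w4=1 clk=1
t0.Δ2 w3=1 w0=0 w2=1 w1=1 w5=0 w6=0 w7=1 w4=1 clk=1
t0.Δ3 w3=1 w0=0 w2=1 w1=1 w5=1 w6=0 w7=1 w4=1 clk=1
t0.Δ4 w3=1 w0=0 w2=1 w1=1 w5=1 w6=1 w7=1 w4=1 clk=1
t1.Δ0 w3=1 w0=0 w2=1 w1=1 w5=1 w6=1 w7=1 w4=1 clk=1
t1.Δ1 w3=1 w0=0 w2=1 w1=1 w5=1 w6=1 w7=1 w4=1 clk=0
t2.Δ0 w3=1 w0=0 w2=1 w1=1 w5=1 w6=1 w7=1 w4=1 clk=0
t2.Δ1 w3=1 w0=0 w2=1 w1=1 w5=1 w6=1 w7=1 w4=1 clk=1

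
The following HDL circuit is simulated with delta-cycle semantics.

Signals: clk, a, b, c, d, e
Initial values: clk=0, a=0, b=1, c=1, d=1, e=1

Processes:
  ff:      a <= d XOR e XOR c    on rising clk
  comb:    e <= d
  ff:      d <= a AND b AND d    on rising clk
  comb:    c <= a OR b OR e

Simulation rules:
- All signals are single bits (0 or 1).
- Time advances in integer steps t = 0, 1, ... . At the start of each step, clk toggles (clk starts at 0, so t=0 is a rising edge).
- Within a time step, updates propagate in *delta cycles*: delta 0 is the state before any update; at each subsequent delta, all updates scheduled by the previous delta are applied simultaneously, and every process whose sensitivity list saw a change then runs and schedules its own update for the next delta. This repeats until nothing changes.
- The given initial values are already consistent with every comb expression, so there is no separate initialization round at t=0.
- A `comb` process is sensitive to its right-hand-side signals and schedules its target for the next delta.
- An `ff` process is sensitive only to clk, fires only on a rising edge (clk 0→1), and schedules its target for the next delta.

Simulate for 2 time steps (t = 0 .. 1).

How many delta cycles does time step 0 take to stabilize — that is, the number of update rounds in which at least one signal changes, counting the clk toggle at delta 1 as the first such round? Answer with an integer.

t0.Δ0 d=1 b=1 c=1 clk=0 a=0 e=1
t0.Δ1 d=1 b=1 c=1 clk=1 a=0 e=1
t0.Δ2 d=0 b=1 c=1 clk=1 a=1 e=1
t0.Δ3 d=0 b=1 c=1 clk=1 a=1 e=0
t1.Δ0 d=0 b=1 c=1 clk=1 a=1 e=0
t1.Δ1 d=0 b=1 c=1 clk=0 a=1 e=0

3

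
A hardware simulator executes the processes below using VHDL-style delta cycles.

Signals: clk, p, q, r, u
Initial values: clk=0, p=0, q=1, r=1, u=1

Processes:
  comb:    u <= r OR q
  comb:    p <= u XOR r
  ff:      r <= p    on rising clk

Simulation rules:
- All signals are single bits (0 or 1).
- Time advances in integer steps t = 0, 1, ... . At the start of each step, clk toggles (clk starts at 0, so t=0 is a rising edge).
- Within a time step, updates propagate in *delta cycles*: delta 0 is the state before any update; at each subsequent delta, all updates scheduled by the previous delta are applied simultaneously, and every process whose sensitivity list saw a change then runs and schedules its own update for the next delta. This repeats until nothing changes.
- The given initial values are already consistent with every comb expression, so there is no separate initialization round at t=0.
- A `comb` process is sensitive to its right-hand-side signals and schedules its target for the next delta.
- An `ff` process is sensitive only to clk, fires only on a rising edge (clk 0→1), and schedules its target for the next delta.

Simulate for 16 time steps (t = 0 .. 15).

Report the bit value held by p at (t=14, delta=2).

t=0 Δ0: q=1 r=1 p=0 u=1 clk=0
  Δ1: clk:0→1
  Δ2: r:1→0
  Δ3: p:0→1
  (3Δ to stable)
t=1 Δ0: q=1 r=0 p=1 u=1 clk=1
  Δ1: clk:1→0
  (1Δ to stable)
t=2 Δ0: q=1 r=0 p=1 u=1 clk=0
  Δ1: clk:0→1
  Δ2: r:0→1
  Δ3: p:1→0
  (3Δ to stable)
t=3 Δ0: q=1 r=1 p=0 u=1 clk=1
  Δ1: clk:1→0
  (1Δ to stable)
t=4 Δ0: q=1 r=1 p=0 u=1 clk=0
  Δ1: clk:0→1
  Δ2: r:1→0
  Δ3: p:0→1
  (3Δ to stable)
t=5 Δ0: q=1 r=0 p=1 u=1 clk=1
  Δ1: clk:1→0
  (1Δ to stable)
t=6 Δ0: q=1 r=0 p=1 u=1 clk=0
  Δ1: clk:0→1
  Δ2: r:0→1
  Δ3: p:1→0
  (3Δ to stable)
t=7 Δ0: q=1 r=1 p=0 u=1 clk=1
  Δ1: clk:1→0
  (1Δ to stable)
t=8 Δ0: q=1 r=1 p=0 u=1 clk=0
  Δ1: clk:0→1
  Δ2: r:1→0
  Δ3: p:0→1
  (3Δ to stable)
t=9 Δ0: q=1 r=0 p=1 u=1 clk=1
  Δ1: clk:1→0
  (1Δ to stable)
t=10 Δ0: q=1 r=0 p=1 u=1 clk=0
  Δ1: clk:0→1
  Δ2: r:0→1
  Δ3: p:1→0
  (3Δ to stable)
t=11 Δ0: q=1 r=1 p=0 u=1 clk=1
  Δ1: clk:1→0
  (1Δ to stable)
t=12 Δ0: q=1 r=1 p=0 u=1 clk=0
  Δ1: clk:0→1
  Δ2: r:1→0
  Δ3: p:0→1
  (3Δ to stable)
t=13 Δ0: q=1 r=0 p=1 u=1 clk=1
  Δ1: clk:1→0
  (1Δ to stable)
t=14 Δ0: q=1 r=0 p=1 u=1 clk=0
  Δ1: clk:0→1
  Δ2: r:0→1
  Δ3: p:1→0
  (3Δ to stable)
t=15 Δ0: q=1 r=1 p=0 u=1 clk=1
  Δ1: clk:1→0
  (1Δ to stable)

1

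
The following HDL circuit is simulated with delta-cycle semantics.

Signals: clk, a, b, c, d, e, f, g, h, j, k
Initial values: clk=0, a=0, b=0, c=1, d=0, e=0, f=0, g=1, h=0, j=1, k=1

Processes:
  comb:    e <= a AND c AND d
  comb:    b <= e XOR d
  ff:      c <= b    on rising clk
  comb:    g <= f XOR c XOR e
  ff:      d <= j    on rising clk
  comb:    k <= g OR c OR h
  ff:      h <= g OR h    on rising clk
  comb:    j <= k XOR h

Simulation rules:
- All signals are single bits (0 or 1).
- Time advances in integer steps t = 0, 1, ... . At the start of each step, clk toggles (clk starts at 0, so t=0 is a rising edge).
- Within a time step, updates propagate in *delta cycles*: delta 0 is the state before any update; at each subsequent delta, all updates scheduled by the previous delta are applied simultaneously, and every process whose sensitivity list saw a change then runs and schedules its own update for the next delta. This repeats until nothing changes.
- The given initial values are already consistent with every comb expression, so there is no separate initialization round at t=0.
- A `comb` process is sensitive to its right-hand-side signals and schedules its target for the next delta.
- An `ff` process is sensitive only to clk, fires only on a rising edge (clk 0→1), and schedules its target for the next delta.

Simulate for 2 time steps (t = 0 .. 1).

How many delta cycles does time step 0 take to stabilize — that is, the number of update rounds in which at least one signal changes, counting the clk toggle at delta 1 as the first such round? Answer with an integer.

3

[bits: a,j,b,f,k,clk,g,d,h,c,e]
t=0: Δ0=01001010010 Δ1=01001110010 Δ2=01001111100 Δ3=00101101100 | 3Δ
t=1: Δ0=00101101100 Δ1=00101001100 | 1Δ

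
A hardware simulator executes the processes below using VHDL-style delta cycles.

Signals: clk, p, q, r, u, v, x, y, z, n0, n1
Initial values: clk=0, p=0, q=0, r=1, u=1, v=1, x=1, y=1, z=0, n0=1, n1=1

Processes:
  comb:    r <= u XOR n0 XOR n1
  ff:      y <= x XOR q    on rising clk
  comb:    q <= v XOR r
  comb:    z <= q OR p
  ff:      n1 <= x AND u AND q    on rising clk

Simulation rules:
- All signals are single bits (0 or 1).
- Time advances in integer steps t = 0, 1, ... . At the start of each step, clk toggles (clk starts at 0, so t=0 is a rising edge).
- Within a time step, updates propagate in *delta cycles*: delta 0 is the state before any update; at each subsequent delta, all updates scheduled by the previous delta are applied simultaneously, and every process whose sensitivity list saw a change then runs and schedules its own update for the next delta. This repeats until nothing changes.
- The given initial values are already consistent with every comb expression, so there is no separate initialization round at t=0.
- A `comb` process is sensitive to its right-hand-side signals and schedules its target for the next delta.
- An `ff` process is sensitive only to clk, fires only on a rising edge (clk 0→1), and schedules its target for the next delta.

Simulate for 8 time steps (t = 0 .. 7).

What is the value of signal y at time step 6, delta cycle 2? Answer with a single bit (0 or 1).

t0.Δ0 n0=1 y=1 u=1 n1=1 clk=0 q=0 r=1 p=0 v=1 x=1 z=0
t0.Δ1 n0=1 y=1 u=1 n1=1 clk=1 q=0 r=1 p=0 v=1 x=1 z=0
t0.Δ2 n0=1 y=1 u=1 n1=0 clk=1 q=0 r=1 p=0 v=1 x=1 z=0
t0.Δ3 n0=1 y=1 u=1 n1=0 clk=1 q=0 r=0 p=0 v=1 x=1 z=0
t0.Δ4 n0=1 y=1 u=1 n1=0 clk=1 q=1 r=0 p=0 v=1 x=1 z=0
t0.Δ5 n0=1 y=1 u=1 n1=0 clk=1 q=1 r=0 p=0 v=1 x=1 z=1
t1.Δ0 n0=1 y=1 u=1 n1=0 clk=1 q=1 r=0 p=0 v=1 x=1 z=1
t1.Δ1 n0=1 y=1 u=1 n1=0 clk=0 q=1 r=0 p=0 v=1 x=1 z=1
t2.Δ0 n0=1 y=1 u=1 n1=0 clk=0 q=1 r=0 p=0 v=1 x=1 z=1
t2.Δ1 n0=1 y=1 u=1 n1=0 clk=1 q=1 r=0 p=0 v=1 x=1 z=1
t2.Δ2 n0=1 y=0 u=1 n1=1 clk=1 q=1 r=0 p=0 v=1 x=1 z=1
t2.Δ3 n0=1 y=0 u=1 n1=1 clk=1 q=1 r=1 p=0 v=1 x=1 z=1
t2.Δ4 n0=1 y=0 u=1 n1=1 clk=1 q=0 r=1 p=0 v=1 x=1 z=1
t2.Δ5 n0=1 y=0 u=1 n1=1 clk=1 q=0 r=1 p=0 v=1 x=1 z=0
t3.Δ0 n0=1 y=0 u=1 n1=1 clk=1 q=0 r=1 p=0 v=1 x=1 z=0
t3.Δ1 n0=1 y=0 u=1 n1=1 clk=0 q=0 r=1 p=0 v=1 x=1 z=0
t4.Δ0 n0=1 y=0 u=1 n1=1 clk=0 q=0 r=1 p=0 v=1 x=1 z=0
t4.Δ1 n0=1 y=0 u=1 n1=1 clk=1 q=0 r=1 p=0 v=1 x=1 z=0
t4.Δ2 n0=1 y=1 u=1 n1=0 clk=1 q=0 r=1 p=0 v=1 x=1 z=0
t4.Δ3 n0=1 y=1 u=1 n1=0 clk=1 q=0 r=0 p=0 v=1 x=1 z=0
t4.Δ4 n0=1 y=1 u=1 n1=0 clk=1 q=1 r=0 p=0 v=1 x=1 z=0
t4.Δ5 n0=1 y=1 u=1 n1=0 clk=1 q=1 r=0 p=0 v=1 x=1 z=1
t5.Δ0 n0=1 y=1 u=1 n1=0 clk=1 q=1 r=0 p=0 v=1 x=1 z=1
t5.Δ1 n0=1 y=1 u=1 n1=0 clk=0 q=1 r=0 p=0 v=1 x=1 z=1
t6.Δ0 n0=1 y=1 u=1 n1=0 clk=0 q=1 r=0 p=0 v=1 x=1 z=1
t6.Δ1 n0=1 y=1 u=1 n1=0 clk=1 q=1 r=0 p=0 v=1 x=1 z=1
t6.Δ2 n0=1 y=0 u=1 n1=1 clk=1 q=1 r=0 p=0 v=1 x=1 z=1
t6.Δ3 n0=1 y=0 u=1 n1=1 clk=1 q=1 r=1 p=0 v=1 x=1 z=1
t6.Δ4 n0=1 y=0 u=1 n1=1 clk=1 q=0 r=1 p=0 v=1 x=1 z=1
t6.Δ5 n0=1 y=0 u=1 n1=1 clk=1 q=0 r=1 p=0 v=1 x=1 z=0
t7.Δ0 n0=1 y=0 u=1 n1=1 clk=1 q=0 r=1 p=0 v=1 x=1 z=0
t7.Δ1 n0=1 y=0 u=1 n1=1 clk=0 q=0 r=1 p=0 v=1 x=1 z=0

0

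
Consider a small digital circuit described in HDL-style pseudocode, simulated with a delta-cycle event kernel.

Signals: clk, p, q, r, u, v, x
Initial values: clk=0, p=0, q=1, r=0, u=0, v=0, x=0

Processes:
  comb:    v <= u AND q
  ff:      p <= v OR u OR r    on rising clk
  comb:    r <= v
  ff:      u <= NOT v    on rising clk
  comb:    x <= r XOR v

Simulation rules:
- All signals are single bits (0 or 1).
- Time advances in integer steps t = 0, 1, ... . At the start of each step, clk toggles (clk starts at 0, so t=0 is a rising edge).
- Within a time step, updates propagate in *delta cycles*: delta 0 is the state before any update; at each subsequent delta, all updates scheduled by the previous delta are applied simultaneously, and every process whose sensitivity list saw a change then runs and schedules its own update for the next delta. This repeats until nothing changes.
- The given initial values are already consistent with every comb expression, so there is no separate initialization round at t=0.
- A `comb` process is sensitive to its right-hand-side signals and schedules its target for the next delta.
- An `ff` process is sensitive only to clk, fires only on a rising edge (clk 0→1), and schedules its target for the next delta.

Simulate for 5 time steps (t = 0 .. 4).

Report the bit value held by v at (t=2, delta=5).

t0.Δ0 q=1 x=0 u=0 p=0 r=0 clk=0 v=0
t0.Δ1 q=1 x=0 u=0 p=0 r=0 clk=1 v=0
t0.Δ2 q=1 x=0 u=1 p=0 r=0 clk=1 v=0
t0.Δ3 q=1 x=0 u=1 p=0 r=0 clk=1 v=1
t0.Δ4 q=1 x=1 u=1 p=0 r=1 clk=1 v=1
t0.Δ5 q=1 x=0 u=1 p=0 r=1 clk=1 v=1
t1.Δ0 q=1 x=0 u=1 p=0 r=1 clk=1 v=1
t1.Δ1 q=1 x=0 u=1 p=0 r=1 clk=0 v=1
t2.Δ0 q=1 x=0 u=1 p=0 r=1 clk=0 v=1
t2.Δ1 q=1 x=0 u=1 p=0 r=1 clk=1 v=1
t2.Δ2 q=1 x=0 u=0 p=1 r=1 clk=1 v=1
t2.Δ3 q=1 x=0 u=0 p=1 r=1 clk=1 v=0
t2.Δ4 q=1 x=1 u=0 p=1 r=0 clk=1 v=0
t2.Δ5 q=1 x=0 u=0 p=1 r=0 clk=1 v=0
t3.Δ0 q=1 x=0 u=0 p=1 r=0 clk=1 v=0
t3.Δ1 q=1 x=0 u=0 p=1 r=0 clk=0 v=0
t4.Δ0 q=1 x=0 u=0 p=1 r=0 clk=0 v=0
t4.Δ1 q=1 x=0 u=0 p=1 r=0 clk=1 v=0
t4.Δ2 q=1 x=0 u=1 p=0 r=0 clk=1 v=0
t4.Δ3 q=1 x=0 u=1 p=0 r=0 clk=1 v=1
t4.Δ4 q=1 x=1 u=1 p=0 r=1 clk=1 v=1
t4.Δ5 q=1 x=0 u=1 p=0 r=1 clk=1 v=1

0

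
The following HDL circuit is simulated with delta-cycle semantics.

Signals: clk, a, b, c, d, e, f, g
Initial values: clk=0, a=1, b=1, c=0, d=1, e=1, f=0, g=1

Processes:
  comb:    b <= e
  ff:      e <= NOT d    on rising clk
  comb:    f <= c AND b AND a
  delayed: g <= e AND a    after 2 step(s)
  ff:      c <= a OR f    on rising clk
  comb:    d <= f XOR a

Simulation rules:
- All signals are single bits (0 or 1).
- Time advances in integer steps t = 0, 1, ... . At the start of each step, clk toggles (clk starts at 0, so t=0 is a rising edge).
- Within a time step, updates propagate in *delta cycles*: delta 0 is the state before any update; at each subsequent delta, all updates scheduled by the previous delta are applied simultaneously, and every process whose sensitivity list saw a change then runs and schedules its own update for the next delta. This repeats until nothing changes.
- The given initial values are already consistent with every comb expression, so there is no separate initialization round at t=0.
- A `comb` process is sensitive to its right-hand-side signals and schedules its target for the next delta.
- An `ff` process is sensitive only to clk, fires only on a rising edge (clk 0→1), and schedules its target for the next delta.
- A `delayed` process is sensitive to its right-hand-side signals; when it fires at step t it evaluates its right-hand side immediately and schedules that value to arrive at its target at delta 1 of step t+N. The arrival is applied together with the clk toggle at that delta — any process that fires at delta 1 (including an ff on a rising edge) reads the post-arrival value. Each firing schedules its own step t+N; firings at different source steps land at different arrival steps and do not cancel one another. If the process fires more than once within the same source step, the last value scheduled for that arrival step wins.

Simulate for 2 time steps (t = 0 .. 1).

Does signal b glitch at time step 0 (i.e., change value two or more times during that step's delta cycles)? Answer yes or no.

t=0 Δ0: b=1 g=1 c=0 d=1 clk=0 a=1 e=1 f=0
  Δ1: clk:0→1
  Δ2: c:0→1, e:1→0
  Δ3: b:1→0, f:0→1
  Δ4: d:1→0, f:1→0
  Δ5: d:0→1
  (5Δ to stable)
t=1 Δ0: b=0 g=1 c=1 d=1 clk=1 a=1 e=0 f=0
  Δ1: clk:1→0
  (1Δ to stable)

no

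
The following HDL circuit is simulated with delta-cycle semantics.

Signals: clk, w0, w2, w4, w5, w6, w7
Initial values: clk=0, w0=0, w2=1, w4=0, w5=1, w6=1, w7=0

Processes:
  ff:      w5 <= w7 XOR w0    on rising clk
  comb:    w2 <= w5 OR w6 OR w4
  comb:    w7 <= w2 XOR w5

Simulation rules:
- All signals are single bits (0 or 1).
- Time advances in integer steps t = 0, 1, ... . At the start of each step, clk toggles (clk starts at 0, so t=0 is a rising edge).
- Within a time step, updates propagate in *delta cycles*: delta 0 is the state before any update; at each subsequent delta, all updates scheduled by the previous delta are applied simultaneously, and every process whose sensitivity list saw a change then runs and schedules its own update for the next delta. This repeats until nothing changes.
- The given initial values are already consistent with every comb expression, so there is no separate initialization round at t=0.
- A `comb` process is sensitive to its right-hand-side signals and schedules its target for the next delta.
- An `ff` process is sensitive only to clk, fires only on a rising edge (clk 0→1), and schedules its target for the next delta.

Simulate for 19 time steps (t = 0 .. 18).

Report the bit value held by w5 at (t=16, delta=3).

0

[bits: w0,w4,clk,w6,w5,w2,w7]
t=0: Δ0=0001110 Δ1=0011110 Δ2=0011010 Δ3=0011011 | 3Δ
t=1: Δ0=0011011 Δ1=0001011 | 1Δ
t=2: Δ0=0001011 Δ1=0011011 Δ2=0011111 Δ3=0011110 | 3Δ
t=3: Δ0=0011110 Δ1=0001110 | 1Δ
t=4: Δ0=0001110 Δ1=0011110 Δ2=0011010 Δ3=0011011 | 3Δ
t=5: Δ0=0011011 Δ1=0001011 | 1Δ
t=6: Δ0=0001011 Δ1=0011011 Δ2=0011111 Δ3=0011110 | 3Δ
t=7: Δ0=0011110 Δ1=0001110 | 1Δ
t=8: Δ0=0001110 Δ1=0011110 Δ2=0011010 Δ3=0011011 | 3Δ
t=9: Δ0=0011011 Δ1=0001011 | 1Δ
t=10: Δ0=0001011 Δ1=0011011 Δ2=0011111 Δ3=0011110 | 3Δ
t=11: Δ0=0011110 Δ1=0001110 | 1Δ
t=12: Δ0=0001110 Δ1=0011110 Δ2=0011010 Δ3=0011011 | 3Δ
t=13: Δ0=0011011 Δ1=0001011 | 1Δ
t=14: Δ0=0001011 Δ1=0011011 Δ2=0011111 Δ3=0011110 | 3Δ
t=15: Δ0=0011110 Δ1=0001110 | 1Δ
t=16: Δ0=0001110 Δ1=0011110 Δ2=0011010 Δ3=0011011 | 3Δ
t=17: Δ0=0011011 Δ1=0001011 | 1Δ
t=18: Δ0=0001011 Δ1=0011011 Δ2=0011111 Δ3=0011110 | 3Δ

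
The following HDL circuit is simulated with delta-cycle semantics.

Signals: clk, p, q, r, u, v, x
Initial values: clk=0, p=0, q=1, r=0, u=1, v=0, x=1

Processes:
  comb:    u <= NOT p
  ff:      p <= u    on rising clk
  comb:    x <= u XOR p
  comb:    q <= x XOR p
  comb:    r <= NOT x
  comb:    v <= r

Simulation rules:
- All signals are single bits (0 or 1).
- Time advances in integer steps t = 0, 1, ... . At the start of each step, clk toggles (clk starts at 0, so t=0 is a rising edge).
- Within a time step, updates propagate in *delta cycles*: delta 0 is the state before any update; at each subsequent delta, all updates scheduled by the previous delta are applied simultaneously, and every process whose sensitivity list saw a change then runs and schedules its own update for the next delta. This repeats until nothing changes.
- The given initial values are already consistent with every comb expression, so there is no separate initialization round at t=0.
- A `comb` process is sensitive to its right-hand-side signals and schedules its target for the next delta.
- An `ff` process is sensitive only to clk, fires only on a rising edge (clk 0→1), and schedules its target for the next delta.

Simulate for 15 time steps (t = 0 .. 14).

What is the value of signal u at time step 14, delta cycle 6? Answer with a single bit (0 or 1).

t=0 Δ0: v=0 u=1 x=1 r=0 q=1 p=0 clk=0
  Δ1: clk:0→1
  Δ2: p:0→1
  Δ3: u:1→0, x:1→0, q:1→0
  Δ4: x:0→1, r:0→1, q:0→1
  Δ5: v:0→1, r:1→0, q:1→0
  Δ6: v:1→0
  (6Δ to stable)
t=1 Δ0: v=0 u=0 x=1 r=0 q=0 p=1 clk=1
  Δ1: clk:1→0
  (1Δ to stable)
t=2 Δ0: v=0 u=0 x=1 r=0 q=0 p=1 clk=0
  Δ1: clk:0→1
  Δ2: p:1→0
  Δ3: u:0→1, x:1→0, q:0→1
  Δ4: x:0→1, r:0→1, q:1→0
  Δ5: v:0→1, r:1→0, q:0→1
  Δ6: v:1→0
  (6Δ to stable)
t=3 Δ0: v=0 u=1 x=1 r=0 q=1 p=0 clk=1
  Δ1: clk:1→0
  (1Δ to stable)
t=4 Δ0: v=0 u=1 x=1 r=0 q=1 p=0 clk=0
  Δ1: clk:0→1
  Δ2: p:0→1
  Δ3: u:1→0, x:1→0, q:1→0
  Δ4: x:0→1, r:0→1, q:0→1
  Δ5: v:0→1, r:1→0, q:1→0
  Δ6: v:1→0
  (6Δ to stable)
t=5 Δ0: v=0 u=0 x=1 r=0 q=0 p=1 clk=1
  Δ1: clk:1→0
  (1Δ to stable)
t=6 Δ0: v=0 u=0 x=1 r=0 q=0 p=1 clk=0
  Δ1: clk:0→1
  Δ2: p:1→0
  Δ3: u:0→1, x:1→0, q:0→1
  Δ4: x:0→1, r:0→1, q:1→0
  Δ5: v:0→1, r:1→0, q:0→1
  Δ6: v:1→0
  (6Δ to stable)
t=7 Δ0: v=0 u=1 x=1 r=0 q=1 p=0 clk=1
  Δ1: clk:1→0
  (1Δ to stable)
t=8 Δ0: v=0 u=1 x=1 r=0 q=1 p=0 clk=0
  Δ1: clk:0→1
  Δ2: p:0→1
  Δ3: u:1→0, x:1→0, q:1→0
  Δ4: x:0→1, r:0→1, q:0→1
  Δ5: v:0→1, r:1→0, q:1→0
  Δ6: v:1→0
  (6Δ to stable)
t=9 Δ0: v=0 u=0 x=1 r=0 q=0 p=1 clk=1
  Δ1: clk:1→0
  (1Δ to stable)
t=10 Δ0: v=0 u=0 x=1 r=0 q=0 p=1 clk=0
  Δ1: clk:0→1
  Δ2: p:1→0
  Δ3: u:0→1, x:1→0, q:0→1
  Δ4: x:0→1, r:0→1, q:1→0
  Δ5: v:0→1, r:1→0, q:0→1
  Δ6: v:1→0
  (6Δ to stable)
t=11 Δ0: v=0 u=1 x=1 r=0 q=1 p=0 clk=1
  Δ1: clk:1→0
  (1Δ to stable)
t=12 Δ0: v=0 u=1 x=1 r=0 q=1 p=0 clk=0
  Δ1: clk:0→1
  Δ2: p:0→1
  Δ3: u:1→0, x:1→0, q:1→0
  Δ4: x:0→1, r:0→1, q:0→1
  Δ5: v:0→1, r:1→0, q:1→0
  Δ6: v:1→0
  (6Δ to stable)
t=13 Δ0: v=0 u=0 x=1 r=0 q=0 p=1 clk=1
  Δ1: clk:1→0
  (1Δ to stable)
t=14 Δ0: v=0 u=0 x=1 r=0 q=0 p=1 clk=0
  Δ1: clk:0→1
  Δ2: p:1→0
  Δ3: u:0→1, x:1→0, q:0→1
  Δ4: x:0→1, r:0→1, q:1→0
  Δ5: v:0→1, r:1→0, q:0→1
  Δ6: v:1→0
  (6Δ to stable)

1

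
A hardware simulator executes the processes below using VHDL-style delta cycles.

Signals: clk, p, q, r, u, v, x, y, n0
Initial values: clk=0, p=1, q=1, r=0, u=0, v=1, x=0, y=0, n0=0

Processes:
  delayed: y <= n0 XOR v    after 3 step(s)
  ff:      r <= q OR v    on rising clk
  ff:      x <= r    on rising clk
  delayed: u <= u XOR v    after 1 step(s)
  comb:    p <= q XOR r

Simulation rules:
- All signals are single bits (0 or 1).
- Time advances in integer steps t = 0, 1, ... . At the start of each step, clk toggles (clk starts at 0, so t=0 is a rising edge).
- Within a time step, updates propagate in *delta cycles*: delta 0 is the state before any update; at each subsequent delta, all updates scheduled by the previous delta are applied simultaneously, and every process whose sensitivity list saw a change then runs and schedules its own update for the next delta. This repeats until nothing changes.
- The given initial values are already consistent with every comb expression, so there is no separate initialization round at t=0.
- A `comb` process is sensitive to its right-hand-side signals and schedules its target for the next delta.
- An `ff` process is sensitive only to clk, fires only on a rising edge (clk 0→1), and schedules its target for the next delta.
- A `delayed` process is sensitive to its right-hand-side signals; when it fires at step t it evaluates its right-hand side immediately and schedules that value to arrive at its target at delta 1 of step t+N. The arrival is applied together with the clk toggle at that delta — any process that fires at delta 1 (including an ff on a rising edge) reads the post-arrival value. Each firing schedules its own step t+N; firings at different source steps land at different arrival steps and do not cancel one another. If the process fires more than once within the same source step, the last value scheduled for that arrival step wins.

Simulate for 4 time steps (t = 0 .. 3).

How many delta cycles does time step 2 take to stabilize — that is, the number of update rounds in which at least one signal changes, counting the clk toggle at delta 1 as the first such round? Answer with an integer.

2

t=0 Δ0: v=1 q=1 p=1 n0=0 u=0 y=0 clk=0 x=0 r=0
  Δ1: clk:0→1
  Δ2: r:0→1
  Δ3: p:1→0
  (3Δ to stable)
t=1 Δ0: v=1 q=1 p=0 n0=0 u=0 y=0 clk=1 x=0 r=1
  Δ1: clk:1→0
  (1Δ to stable)
t=2 Δ0: v=1 q=1 p=0 n0=0 u=0 y=0 clk=0 x=0 r=1
  Δ1: clk:0→1
  Δ2: x:0→1
  (2Δ to stable)
t=3 Δ0: v=1 q=1 p=0 n0=0 u=0 y=0 clk=1 x=1 r=1
  Δ1: clk:1→0
  (1Δ to stable)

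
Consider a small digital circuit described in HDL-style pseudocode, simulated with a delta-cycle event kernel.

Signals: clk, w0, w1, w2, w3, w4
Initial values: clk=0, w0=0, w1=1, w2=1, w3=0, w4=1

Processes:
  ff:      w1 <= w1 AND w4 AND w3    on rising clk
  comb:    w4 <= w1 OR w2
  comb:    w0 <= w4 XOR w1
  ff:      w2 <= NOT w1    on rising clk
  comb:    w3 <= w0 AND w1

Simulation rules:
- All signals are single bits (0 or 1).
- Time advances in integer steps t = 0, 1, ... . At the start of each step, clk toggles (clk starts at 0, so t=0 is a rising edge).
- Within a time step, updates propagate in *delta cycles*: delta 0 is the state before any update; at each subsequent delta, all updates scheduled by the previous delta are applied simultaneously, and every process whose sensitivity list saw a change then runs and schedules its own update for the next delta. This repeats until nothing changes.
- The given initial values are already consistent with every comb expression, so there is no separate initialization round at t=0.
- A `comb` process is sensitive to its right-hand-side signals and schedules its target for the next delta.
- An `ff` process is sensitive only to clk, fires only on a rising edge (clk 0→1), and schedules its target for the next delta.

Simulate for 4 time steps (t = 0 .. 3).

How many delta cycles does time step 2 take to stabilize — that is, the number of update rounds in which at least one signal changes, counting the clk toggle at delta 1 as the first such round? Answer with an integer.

4

t0.Δ0 clk=0 w4=1 w1=1 w0=0 w3=0 w2=1
t0.Δ1 clk=1 w4=1 w1=1 w0=0 w3=0 w2=1
t0.Δ2 clk=1 w4=1 w1=0 w0=0 w3=0 w2=0
t0.Δ3 clk=1 w4=0 w1=0 w0=1 w3=0 w2=0
t0.Δ4 clk=1 w4=0 w1=0 w0=0 w3=0 w2=0
t1.Δ0 clk=1 w4=0 w1=0 w0=0 w3=0 w2=0
t1.Δ1 clk=0 w4=0 w1=0 w0=0 w3=0 w2=0
t2.Δ0 clk=0 w4=0 w1=0 w0=0 w3=0 w2=0
t2.Δ1 clk=1 w4=0 w1=0 w0=0 w3=0 w2=0
t2.Δ2 clk=1 w4=0 w1=0 w0=0 w3=0 w2=1
t2.Δ3 clk=1 w4=1 w1=0 w0=0 w3=0 w2=1
t2.Δ4 clk=1 w4=1 w1=0 w0=1 w3=0 w2=1
t3.Δ0 clk=1 w4=1 w1=0 w0=1 w3=0 w2=1
t3.Δ1 clk=0 w4=1 w1=0 w0=1 w3=0 w2=1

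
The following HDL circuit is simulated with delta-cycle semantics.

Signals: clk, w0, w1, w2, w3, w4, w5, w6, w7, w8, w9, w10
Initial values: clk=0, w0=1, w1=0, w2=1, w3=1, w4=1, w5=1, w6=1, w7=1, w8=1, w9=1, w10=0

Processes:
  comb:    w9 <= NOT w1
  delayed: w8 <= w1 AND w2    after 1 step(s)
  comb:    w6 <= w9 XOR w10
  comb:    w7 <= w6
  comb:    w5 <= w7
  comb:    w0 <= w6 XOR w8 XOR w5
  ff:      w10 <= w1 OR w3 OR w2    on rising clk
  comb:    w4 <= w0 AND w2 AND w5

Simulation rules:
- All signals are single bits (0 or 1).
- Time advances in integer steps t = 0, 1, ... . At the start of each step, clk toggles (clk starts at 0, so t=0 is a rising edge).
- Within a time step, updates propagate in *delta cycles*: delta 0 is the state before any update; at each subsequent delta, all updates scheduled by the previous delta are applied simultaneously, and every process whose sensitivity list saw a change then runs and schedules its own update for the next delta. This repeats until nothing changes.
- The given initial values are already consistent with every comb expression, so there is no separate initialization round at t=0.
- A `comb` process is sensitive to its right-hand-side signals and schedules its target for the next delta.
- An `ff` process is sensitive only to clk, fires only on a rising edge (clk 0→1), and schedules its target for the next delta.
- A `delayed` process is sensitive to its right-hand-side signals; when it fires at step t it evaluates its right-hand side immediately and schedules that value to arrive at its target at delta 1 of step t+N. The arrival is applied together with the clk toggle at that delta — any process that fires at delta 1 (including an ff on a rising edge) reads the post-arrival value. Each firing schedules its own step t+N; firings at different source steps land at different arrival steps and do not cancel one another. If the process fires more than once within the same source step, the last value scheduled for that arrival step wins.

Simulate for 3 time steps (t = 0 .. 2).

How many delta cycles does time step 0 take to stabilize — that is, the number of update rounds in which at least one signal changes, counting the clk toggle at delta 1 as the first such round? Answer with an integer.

6

[bits: w9,w6,w10,w7,w8,w3,clk,w1,w4,w0,w2,w5]
t=0: Δ0=110111001111 Δ1=110111101111 Δ2=111111101111 Δ3=101111101111 Δ4=101011101011 Δ5=101011100010 Δ6=101011100110 | 6Δ
t=1: Δ0=101011100110 Δ1=101011000110 | 1Δ
t=2: Δ0=101011000110 Δ1=101011100110 | 1Δ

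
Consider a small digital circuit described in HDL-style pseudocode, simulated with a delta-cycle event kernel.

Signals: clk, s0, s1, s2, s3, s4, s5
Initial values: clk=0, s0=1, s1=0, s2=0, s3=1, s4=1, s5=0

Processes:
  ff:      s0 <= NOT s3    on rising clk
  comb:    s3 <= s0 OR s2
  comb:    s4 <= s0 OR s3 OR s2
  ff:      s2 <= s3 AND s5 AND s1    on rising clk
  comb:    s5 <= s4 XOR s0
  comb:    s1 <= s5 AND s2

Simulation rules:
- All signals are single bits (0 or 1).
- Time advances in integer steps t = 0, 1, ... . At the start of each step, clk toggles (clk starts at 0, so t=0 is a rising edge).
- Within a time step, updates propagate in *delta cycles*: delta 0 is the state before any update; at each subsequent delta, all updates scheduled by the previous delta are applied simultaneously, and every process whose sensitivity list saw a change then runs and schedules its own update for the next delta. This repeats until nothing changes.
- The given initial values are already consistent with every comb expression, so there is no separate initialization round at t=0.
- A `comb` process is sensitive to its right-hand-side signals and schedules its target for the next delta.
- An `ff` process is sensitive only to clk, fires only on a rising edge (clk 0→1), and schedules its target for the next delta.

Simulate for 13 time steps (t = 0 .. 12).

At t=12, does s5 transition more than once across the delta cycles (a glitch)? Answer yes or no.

yes

[bits: s3,s2,s0,s5,s4,clk,s1]
t=0: Δ0=1010100 Δ1=1010110 Δ2=1000110 Δ3=0001110 Δ4=0001010 Δ5=0000010 | 5Δ
t=1: Δ0=0000010 Δ1=0000000 | 1Δ
t=2: Δ0=0000000 Δ1=0000010 Δ2=0010010 Δ3=1011110 Δ4=1010110 | 4Δ
t=3: Δ0=1010110 Δ1=1010100 | 1Δ
t=4: Δ0=1010100 Δ1=1010110 Δ2=1000110 Δ3=0001110 Δ4=0001010 Δ5=0000010 | 5Δ
t=5: Δ0=0000010 Δ1=0000000 | 1Δ
t=6: Δ0=0000000 Δ1=0000010 Δ2=0010010 Δ3=1011110 Δ4=1010110 | 4Δ
t=7: Δ0=1010110 Δ1=1010100 | 1Δ
t=8: Δ0=1010100 Δ1=1010110 Δ2=1000110 Δ3=0001110 Δ4=0001010 Δ5=0000010 | 5Δ
t=9: Δ0=0000010 Δ1=0000000 | 1Δ
t=10: Δ0=0000000 Δ1=0000010 Δ2=0010010 Δ3=1011110 Δ4=1010110 | 4Δ
t=11: Δ0=1010110 Δ1=1010100 | 1Δ
t=12: Δ0=1010100 Δ1=1010110 Δ2=1000110 Δ3=0001110 Δ4=0001010 Δ5=0000010 | 5Δ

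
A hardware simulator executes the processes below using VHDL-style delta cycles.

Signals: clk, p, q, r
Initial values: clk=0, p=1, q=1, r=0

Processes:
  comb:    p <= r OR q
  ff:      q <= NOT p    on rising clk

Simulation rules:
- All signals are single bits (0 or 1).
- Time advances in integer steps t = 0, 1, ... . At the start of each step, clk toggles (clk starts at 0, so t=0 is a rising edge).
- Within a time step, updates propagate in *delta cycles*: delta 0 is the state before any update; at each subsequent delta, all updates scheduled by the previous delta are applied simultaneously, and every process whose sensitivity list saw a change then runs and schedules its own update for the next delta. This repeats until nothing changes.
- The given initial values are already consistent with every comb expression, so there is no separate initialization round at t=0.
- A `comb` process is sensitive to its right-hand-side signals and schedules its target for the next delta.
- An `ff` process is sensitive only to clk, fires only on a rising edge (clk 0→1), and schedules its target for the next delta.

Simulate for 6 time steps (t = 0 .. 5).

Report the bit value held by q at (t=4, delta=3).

[bits: q,p,r,clk]
t=0: Δ0=1100 Δ1=1101 Δ2=0101 Δ3=0001 | 3Δ
t=1: Δ0=0001 Δ1=0000 | 1Δ
t=2: Δ0=0000 Δ1=0001 Δ2=1001 Δ3=1101 | 3Δ
t=3: Δ0=1101 Δ1=1100 | 1Δ
t=4: Δ0=1100 Δ1=1101 Δ2=0101 Δ3=0001 | 3Δ
t=5: Δ0=0001 Δ1=0000 | 1Δ

0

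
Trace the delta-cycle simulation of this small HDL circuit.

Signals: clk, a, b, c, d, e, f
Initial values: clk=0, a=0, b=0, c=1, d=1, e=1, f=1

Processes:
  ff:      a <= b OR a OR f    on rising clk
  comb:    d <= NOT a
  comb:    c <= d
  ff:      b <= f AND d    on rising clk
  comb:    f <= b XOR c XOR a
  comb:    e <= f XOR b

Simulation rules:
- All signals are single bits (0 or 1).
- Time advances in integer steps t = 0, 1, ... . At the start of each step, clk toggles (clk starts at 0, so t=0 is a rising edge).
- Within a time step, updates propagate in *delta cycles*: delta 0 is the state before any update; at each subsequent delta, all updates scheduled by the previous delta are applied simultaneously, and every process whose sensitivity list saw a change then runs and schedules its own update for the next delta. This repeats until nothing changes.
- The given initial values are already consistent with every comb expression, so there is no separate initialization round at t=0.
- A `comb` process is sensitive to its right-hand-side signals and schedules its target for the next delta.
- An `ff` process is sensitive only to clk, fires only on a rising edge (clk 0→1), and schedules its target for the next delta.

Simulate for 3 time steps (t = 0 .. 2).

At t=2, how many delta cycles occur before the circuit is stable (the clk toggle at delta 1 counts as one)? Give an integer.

[bits: b,a,e,clk,d,c,f]
t=0: Δ0=0010111 Δ1=0011111 Δ2=1111111 Δ3=1101011 Δ4=1101001 Δ5=1101000 Δ6=1111000 | 6Δ
t=1: Δ0=1111000 Δ1=1110000 | 1Δ
t=2: Δ0=1110000 Δ1=1111000 Δ2=0111000 Δ3=0101001 Δ4=0111001 | 4Δ

4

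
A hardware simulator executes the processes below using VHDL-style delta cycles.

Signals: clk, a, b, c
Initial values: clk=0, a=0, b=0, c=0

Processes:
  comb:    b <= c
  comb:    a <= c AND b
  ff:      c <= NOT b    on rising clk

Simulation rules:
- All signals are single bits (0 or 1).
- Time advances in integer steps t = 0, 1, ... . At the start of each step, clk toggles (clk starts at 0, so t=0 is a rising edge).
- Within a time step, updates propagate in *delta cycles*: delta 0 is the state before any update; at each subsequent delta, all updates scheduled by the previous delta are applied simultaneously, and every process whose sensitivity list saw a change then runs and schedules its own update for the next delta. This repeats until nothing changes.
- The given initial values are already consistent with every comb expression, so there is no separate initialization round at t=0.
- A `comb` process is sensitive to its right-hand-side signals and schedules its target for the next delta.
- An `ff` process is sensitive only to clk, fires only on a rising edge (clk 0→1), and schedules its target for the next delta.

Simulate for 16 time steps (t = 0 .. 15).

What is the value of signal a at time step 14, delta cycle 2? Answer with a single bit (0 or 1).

[bits: c,b,a,clk]
t=0: Δ0=0000 Δ1=0001 Δ2=1001 Δ3=1101 Δ4=1111 | 4Δ
t=1: Δ0=1111 Δ1=1110 | 1Δ
t=2: Δ0=1110 Δ1=1111 Δ2=0111 Δ3=0001 | 3Δ
t=3: Δ0=0001 Δ1=0000 | 1Δ
t=4: Δ0=0000 Δ1=0001 Δ2=1001 Δ3=1101 Δ4=1111 | 4Δ
t=5: Δ0=1111 Δ1=1110 | 1Δ
t=6: Δ0=1110 Δ1=1111 Δ2=0111 Δ3=0001 | 3Δ
t=7: Δ0=0001 Δ1=0000 | 1Δ
t=8: Δ0=0000 Δ1=0001 Δ2=1001 Δ3=1101 Δ4=1111 | 4Δ
t=9: Δ0=1111 Δ1=1110 | 1Δ
t=10: Δ0=1110 Δ1=1111 Δ2=0111 Δ3=0001 | 3Δ
t=11: Δ0=0001 Δ1=0000 | 1Δ
t=12: Δ0=0000 Δ1=0001 Δ2=1001 Δ3=1101 Δ4=1111 | 4Δ
t=13: Δ0=1111 Δ1=1110 | 1Δ
t=14: Δ0=1110 Δ1=1111 Δ2=0111 Δ3=0001 | 3Δ
t=15: Δ0=0001 Δ1=0000 | 1Δ

1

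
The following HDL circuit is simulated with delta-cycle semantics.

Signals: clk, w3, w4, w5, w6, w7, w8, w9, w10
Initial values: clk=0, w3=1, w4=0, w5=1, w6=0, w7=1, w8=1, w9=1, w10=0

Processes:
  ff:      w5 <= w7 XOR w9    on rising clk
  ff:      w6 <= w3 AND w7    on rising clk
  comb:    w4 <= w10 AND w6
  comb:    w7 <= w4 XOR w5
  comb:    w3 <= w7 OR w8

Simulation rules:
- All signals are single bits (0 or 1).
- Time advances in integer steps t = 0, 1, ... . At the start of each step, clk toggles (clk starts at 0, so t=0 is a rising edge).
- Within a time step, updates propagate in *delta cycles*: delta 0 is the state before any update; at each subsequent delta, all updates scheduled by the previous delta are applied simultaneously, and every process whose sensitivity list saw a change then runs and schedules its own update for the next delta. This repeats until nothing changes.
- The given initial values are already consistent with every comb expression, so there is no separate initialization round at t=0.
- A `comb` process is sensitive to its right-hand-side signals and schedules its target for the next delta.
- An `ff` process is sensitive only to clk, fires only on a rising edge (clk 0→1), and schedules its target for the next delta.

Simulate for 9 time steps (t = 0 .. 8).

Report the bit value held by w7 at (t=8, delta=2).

t0.Δ0 w5=1 w9=1 clk=0 w8=1 w7=1 w4=0 w6=0 w10=0 w3=1
t0.Δ1 w5=1 w9=1 clk=1 w8=1 w7=1 w4=0 w6=0 w10=0 w3=1
t0.Δ2 w5=0 w9=1 clk=1 w8=1 w7=1 w4=0 w6=1 w10=0 w3=1
t0.Δ3 w5=0 w9=1 clk=1 w8=1 w7=0 w4=0 w6=1 w10=0 w3=1
t1.Δ0 w5=0 w9=1 clk=1 w8=1 w7=0 w4=0 w6=1 w10=0 w3=1
t1.Δ1 w5=0 w9=1 clk=0 w8=1 w7=0 w4=0 w6=1 w10=0 w3=1
t2.Δ0 w5=0 w9=1 clk=0 w8=1 w7=0 w4=0 w6=1 w10=0 w3=1
t2.Δ1 w5=0 w9=1 clk=1 w8=1 w7=0 w4=0 w6=1 w10=0 w3=1
t2.Δ2 w5=1 w9=1 clk=1 w8=1 w7=0 w4=0 w6=0 w10=0 w3=1
t2.Δ3 w5=1 w9=1 clk=1 w8=1 w7=1 w4=0 w6=0 w10=0 w3=1
t3.Δ0 w5=1 w9=1 clk=1 w8=1 w7=1 w4=0 w6=0 w10=0 w3=1
t3.Δ1 w5=1 w9=1 clk=0 w8=1 w7=1 w4=0 w6=0 w10=0 w3=1
t4.Δ0 w5=1 w9=1 clk=0 w8=1 w7=1 w4=0 w6=0 w10=0 w3=1
t4.Δ1 w5=1 w9=1 clk=1 w8=1 w7=1 w4=0 w6=0 w10=0 w3=1
t4.Δ2 w5=0 w9=1 clk=1 w8=1 w7=1 w4=0 w6=1 w10=0 w3=1
t4.Δ3 w5=0 w9=1 clk=1 w8=1 w7=0 w4=0 w6=1 w10=0 w3=1
t5.Δ0 w5=0 w9=1 clk=1 w8=1 w7=0 w4=0 w6=1 w10=0 w3=1
t5.Δ1 w5=0 w9=1 clk=0 w8=1 w7=0 w4=0 w6=1 w10=0 w3=1
t6.Δ0 w5=0 w9=1 clk=0 w8=1 w7=0 w4=0 w6=1 w10=0 w3=1
t6.Δ1 w5=0 w9=1 clk=1 w8=1 w7=0 w4=0 w6=1 w10=0 w3=1
t6.Δ2 w5=1 w9=1 clk=1 w8=1 w7=0 w4=0 w6=0 w10=0 w3=1
t6.Δ3 w5=1 w9=1 clk=1 w8=1 w7=1 w4=0 w6=0 w10=0 w3=1
t7.Δ0 w5=1 w9=1 clk=1 w8=1 w7=1 w4=0 w6=0 w10=0 w3=1
t7.Δ1 w5=1 w9=1 clk=0 w8=1 w7=1 w4=0 w6=0 w10=0 w3=1
t8.Δ0 w5=1 w9=1 clk=0 w8=1 w7=1 w4=0 w6=0 w10=0 w3=1
t8.Δ1 w5=1 w9=1 clk=1 w8=1 w7=1 w4=0 w6=0 w10=0 w3=1
t8.Δ2 w5=0 w9=1 clk=1 w8=1 w7=1 w4=0 w6=1 w10=0 w3=1
t8.Δ3 w5=0 w9=1 clk=1 w8=1 w7=0 w4=0 w6=1 w10=0 w3=1

1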